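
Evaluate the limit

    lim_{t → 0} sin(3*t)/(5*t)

3/5

Substitution gives 0/0.
Write it as (3/5)·sin(3t)/(3t); since sin(u)/u → 1, the limit is 3/5.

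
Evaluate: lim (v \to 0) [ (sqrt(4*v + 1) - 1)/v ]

A 0/0 form; rationalise with √(1 + 4v) + √1. This collapses the numerator to 4v, leaving 4/(√(1 + 4v) + √1) → 4/(2√1) = 2.

2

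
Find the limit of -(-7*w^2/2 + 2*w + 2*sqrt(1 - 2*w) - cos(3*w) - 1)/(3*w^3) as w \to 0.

1/3

Substitution gives 0/0 (the numerator vanishes to order 3).
Expand each term to order w^3: the coefficient of w^3 in 2·√(1 - 2w) is -1 and in −cos(3w) is 0.
Lower-order terms cancel with the polynomial part, so the numerator is (-1)·w^3 + o(w^3), and the limit is (-1)/(-3) = 1/3.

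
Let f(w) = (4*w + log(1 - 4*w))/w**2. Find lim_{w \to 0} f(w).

Direct substitution gives 0/0.
Apply L'Hôpital: lim (4 - 4/(1 - 4*w))/(2*w), still 0/0.
After 2 applications of L'Hôpital's rule the quotient is (-16/(1 - 4*w)^2)/(2); substituting w = 0 gives -8.

-8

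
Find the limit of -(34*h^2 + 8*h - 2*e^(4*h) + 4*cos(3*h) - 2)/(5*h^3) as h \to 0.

64/15

Substitution gives 0/0; apply L'Hôpital's rule 3 times.
After differentiating numerator and denominator 3 times the quotient is (-128*e^(4*h) + 108*sin(3*h))/(-30); at h = 0 this is 64/15.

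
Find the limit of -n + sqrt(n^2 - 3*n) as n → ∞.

-3/2

An ∞ − ∞ form. Rationalising with the conjugate, the difference becomes (-3n) / (√(n^2 - 3*n) + n).
For large n the denominator behaves like 2·n, so the quotient tends to -3/2 = -3/2.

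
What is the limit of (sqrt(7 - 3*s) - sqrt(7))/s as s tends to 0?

-3*√(7)/14

A 0/0 form; rationalise with √(7 - 3s) + √7. This collapses the numerator to -3s, leaving -3/(√(7 - 3s) + √7) → -3/(2√7) = -3*√(7)/14.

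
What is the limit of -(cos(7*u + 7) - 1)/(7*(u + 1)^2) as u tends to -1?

7/2

Direct substitution gives 0/0.
Apply L'Hôpital: lim (-7*sin(7*u + 7))/(-14*u - 14), still 0/0.
After 2 applications of L'Hôpital's rule the quotient is (-49*cos(7*u + 7))/(-14); substituting u = -1 gives 7/2.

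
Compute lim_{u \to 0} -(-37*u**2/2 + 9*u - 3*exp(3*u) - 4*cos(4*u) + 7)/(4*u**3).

27/8

Substitution gives 0/0; apply L'Hôpital's rule 3 times.
After differentiating numerator and denominator 3 times the quotient is (-81*e^(3*u) - 256*sin(4*u))/(-24); at u = 0 this is 27/8.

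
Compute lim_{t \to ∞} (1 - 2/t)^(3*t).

e^(-6)

The base → 1 and the exponent → ∞: a 1^∞ form.
Take logarithms: (3t)·ln(1 - 2/t). Since ln(1+u) ~ u for small u, this behaves like (3t)·(-2/t) → -6.
So the limit is e^(-6).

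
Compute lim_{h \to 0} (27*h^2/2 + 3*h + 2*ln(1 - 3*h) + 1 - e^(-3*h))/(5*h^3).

Substitution gives 0/0 (the numerator vanishes to order 3).
Expand each term to order h^3: the coefficient of h^3 in −e^(-3h) is 9/2 and in 2·ln(1 - 3h) is -18.
Lower-order terms cancel with the polynomial part, so the numerator is (-27/2)·h^3 + o(h^3), and the limit is (-27/2)/(5) = -27/10.

-27/10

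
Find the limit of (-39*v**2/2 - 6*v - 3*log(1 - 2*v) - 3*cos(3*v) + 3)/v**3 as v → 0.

Substitution gives 0/0 (the numerator vanishes to order 3).
Expand each term to order v^3: the coefficient of v^3 in -3·ln(1 - 2v) is 8 and in -3·cos(3v) is 0.
Lower-order terms cancel with the polynomial part, so the numerator is (8)·v^3 + o(v^3), and the limit is (8)/(1) = 8.

8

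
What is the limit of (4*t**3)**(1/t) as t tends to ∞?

1

Base → ∞ and exponent → 0: an ∞^0 form.
Take logs: (1/t)·ln(4·t^3) = (ln 4 + 3·ln t)/t → 0.
So the limit is e^0 = 1.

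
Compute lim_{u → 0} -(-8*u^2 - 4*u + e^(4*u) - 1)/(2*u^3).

-16/3

Direct substitution gives 0/0.
Apply L'Hôpital: lim (-16*u + 4*e^(4*u) - 4)/(-6*u^2), still 0/0.
Apply L'Hôpital: lim (16*e^(4*u) - 16)/(-12*u), still 0/0.
After 3 applications of L'Hôpital's rule the quotient is (64*e^(4*u))/(-12); substituting u = 0 gives -16/3.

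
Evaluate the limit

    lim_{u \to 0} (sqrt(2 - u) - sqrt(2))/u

-√(2)/4

Substitution gives 0/0. Multiply numerator and denominator by the conjugate √(2 - u) + √2.
The numerator becomes (2 - u) − 2 = -u, so the expression simplifies to -1/(√(2 - u) + √2).
Letting u → 0 gives -1/(2√2) = -√(2)/4.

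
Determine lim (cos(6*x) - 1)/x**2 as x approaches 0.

-18

Direct substitution gives 0/0.
Apply L'Hôpital: lim (-6*sin(6*x))/(2*x), still 0/0.
After 2 applications of L'Hôpital's rule the quotient is (-36*cos(6*x))/(2); substituting x = 0 gives -18.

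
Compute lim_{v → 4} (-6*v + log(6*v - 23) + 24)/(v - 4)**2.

-18

Direct substitution gives 0/0.
Apply L'Hôpital: lim (-6 + 6/(6*v - 23))/(2*v - 8), still 0/0.
After 2 applications of L'Hôpital's rule the quotient is (-36/(6*v - 23)^2)/(2); substituting v = 4 gives -18.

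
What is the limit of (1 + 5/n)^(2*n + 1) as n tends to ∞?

Write it as [(1 + 5/n)^n]^(2) · (1 + 5/n)^(1). The bracketed term tends to e^(5) and the second factor to 1, so the limit is e^(10).

e^(10)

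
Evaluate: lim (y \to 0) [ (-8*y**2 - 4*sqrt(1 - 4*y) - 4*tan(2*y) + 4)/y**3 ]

16/3

Substitution gives 0/0 (the numerator vanishes to order 3).
Expand each term to order y^3: the coefficient of y^3 in -4·√(1 - 4y) is 16 and in -4·tan(2y) is -32/3.
Lower-order terms cancel with the polynomial part, so the numerator is (16/3)·y^3 + o(y^3), and the limit is (16/3)/(1) = 16/3.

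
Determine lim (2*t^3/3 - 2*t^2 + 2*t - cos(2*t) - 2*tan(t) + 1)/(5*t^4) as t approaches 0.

-2/15

Substitution gives 0/0; apply L'Hôpital's rule 4 times.
After differentiating numerator and denominator 4 times the quotient is (-16*cos(2*t) - 48*tan(t)^5 - 80*tan(t)^3 - 32*tan(t))/(120); at t = 0 this is -2/15.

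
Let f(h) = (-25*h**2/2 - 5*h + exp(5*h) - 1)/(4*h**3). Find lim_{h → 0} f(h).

125/24

Direct substitution gives 0/0.
Apply L'Hôpital: lim (-25*h + 5*e^(5*h) - 5)/(12*h^2), still 0/0.
Apply L'Hôpital: lim (25*e^(5*h) - 25)/(24*h), still 0/0.
After 3 applications of L'Hôpital's rule the quotient is (125*e^(5*h))/(24); substituting h = 0 gives 125/24.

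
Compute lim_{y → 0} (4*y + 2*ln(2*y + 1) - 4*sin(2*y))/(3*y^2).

Substitution gives 0/0 (the numerator vanishes to order 2).
Expand each term to order y^2: the coefficient of y^2 in 2·ln(1 + 2y) is -4 and in -4·sin(2y) is 0.
Lower-order terms cancel with the polynomial part, so the numerator is (-4)·y^2 + o(y^2), and the limit is (-4)/(3) = -4/3.

-4/3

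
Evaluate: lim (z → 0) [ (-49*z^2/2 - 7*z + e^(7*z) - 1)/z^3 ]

Direct substitution gives 0/0.
Apply L'Hôpital: lim (-49*z + 7*e^(7*z) - 7)/(3*z^2), still 0/0.
Apply L'Hôpital: lim (49*e^(7*z) - 49)/(6*z), still 0/0.
After 3 applications of L'Hôpital's rule the quotient is (343*e^(7*z))/(6); substituting z = 0 gives 343/6.

343/6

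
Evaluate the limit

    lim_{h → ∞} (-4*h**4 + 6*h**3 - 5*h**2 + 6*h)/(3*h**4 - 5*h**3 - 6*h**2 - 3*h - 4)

-4/3

Numerator and denominator both have degree 4.
Dividing every term by h^4, all lower-order terms vanish and the limit is the ratio of leading coefficients, -4/(3) = -4/3.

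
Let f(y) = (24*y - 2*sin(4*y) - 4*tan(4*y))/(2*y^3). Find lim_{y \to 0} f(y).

-32

Substitution gives 0/0; apply L'Hôpital's rule 3 times.
After differentiating numerator and denominator 3 times the quotient is (128*cos(4*y) - 1536*tan(4*y)^4 - 2048*tan(4*y)^2 - 512)/(12); at y = 0 this is -32.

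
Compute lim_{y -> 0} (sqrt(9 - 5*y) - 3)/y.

-5/6

A 0/0 form; rationalise with √(9 - 5y) + √9. This collapses the numerator to -5y, leaving -5/(√(9 - 5y) + √9) → -5/(2√9) = -5/6.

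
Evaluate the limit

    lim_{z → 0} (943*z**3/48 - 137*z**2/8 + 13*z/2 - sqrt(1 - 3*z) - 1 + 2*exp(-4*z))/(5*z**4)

Substitution gives 0/0 (the numerator vanishes to order 4).
Expand each term to order z^4: the coefficient of z^4 in −√(1 - 3z) is 405/128 and in 2·e^(-4z) is 64/3.
Lower-order terms cancel with the polynomial part, so the numerator is (9407/384)·z^4 + o(z^4), and the limit is (9407/384)/(5) = 9407/1920.

9407/1920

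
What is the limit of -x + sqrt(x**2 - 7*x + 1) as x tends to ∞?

An ∞ − ∞ form. Rationalising with the conjugate, the difference becomes (-7x + 1) / (√(x^2 - 7*x + 1) + x).
For large x the denominator behaves like 2·x, so the quotient tends to -7/2 = -7/2.

-7/2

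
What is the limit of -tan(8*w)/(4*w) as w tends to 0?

Substitution gives 0/0.
Since tan(u)/u → 1 as u → 0, tan(8w)/(8w) → 1 and the limit is 8/(-4) = -2.

-2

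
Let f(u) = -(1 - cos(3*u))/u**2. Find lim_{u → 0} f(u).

-9/2

Substitution gives 0/0.
Use (1 − cos θ)/θ² → 1/2 with θ = 3u: the limit is 3²/(2·(-1)) = -9/2.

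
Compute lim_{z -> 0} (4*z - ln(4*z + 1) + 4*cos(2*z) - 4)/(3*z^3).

-64/9

Substitution gives 0/0; apply L'Hôpital's rule 3 times.
After differentiating numerator and denominator 3 times the quotient is (32*sin(2*z) - 128/(4*z + 1)^3)/(18); at z = 0 this is -64/9.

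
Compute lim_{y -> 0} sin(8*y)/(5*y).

8/5

Substitution gives 0/0.
Write it as (8/5)·sin(8y)/(8y); since sin(u)/u → 1, the limit is 8/5.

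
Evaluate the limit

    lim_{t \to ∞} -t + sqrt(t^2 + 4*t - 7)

2

An ∞ − ∞ form. Rationalising with the conjugate, the difference becomes (4t - 7) / (√(t^2 + 4*t - 7) + t).
For large t the denominator behaves like 2·t, so the quotient tends to 4/2 = 2.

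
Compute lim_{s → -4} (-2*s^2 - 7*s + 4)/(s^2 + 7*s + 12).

At s = -4 both the top and bottom vanish — a removable singularity. Factoring out (s + 4) from each leaves (1 - 2*s)/(s + 3), which at s = -4 equals -9.

-9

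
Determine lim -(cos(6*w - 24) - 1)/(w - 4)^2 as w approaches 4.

Direct substitution gives 0/0.
Apply L'Hôpital: lim (-6*sin(6*w - 24))/(8 - 2*w), still 0/0.
After 2 applications of L'Hôpital's rule the quotient is (-36*cos(6*w - 24))/(-2); substituting w = 4 gives 18.

18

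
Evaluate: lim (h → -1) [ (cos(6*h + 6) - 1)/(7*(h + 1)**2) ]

Direct substitution gives 0/0.
Apply L'Hôpital: lim (-6*sin(6*h + 6))/(14*h + 14), still 0/0.
After 2 applications of L'Hôpital's rule the quotient is (-36*cos(6*h + 6))/(14); substituting h = -1 gives -18/7.

-18/7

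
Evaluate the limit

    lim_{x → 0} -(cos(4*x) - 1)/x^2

8

Direct substitution gives 0/0.
Apply L'Hôpital: lim (-4*sin(4*x))/(-2*x), still 0/0.
After 2 applications of L'Hôpital's rule the quotient is (-16*cos(4*x))/(-2); substituting x = 0 gives 8.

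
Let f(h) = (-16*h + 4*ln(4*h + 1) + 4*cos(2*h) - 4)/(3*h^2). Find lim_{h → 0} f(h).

Substitution gives 0/0; apply L'Hôpital's rule 2 times.
After differentiating numerator and denominator 2 times the quotient is (-16*cos(2*h) - 64/(4*h + 1)^2)/(6); at h = 0 this is -40/3.

-40/3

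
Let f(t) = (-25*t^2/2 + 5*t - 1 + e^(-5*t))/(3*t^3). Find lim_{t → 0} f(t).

-125/18

Direct substitution gives 0/0.
Apply L'Hôpital: lim (-25*t + 5 - 5*e^(-5*t))/(9*t^2), still 0/0.
Apply L'Hôpital: lim (-25 + 25*e^(-5*t))/(18*t), still 0/0.
After 3 applications of L'Hôpital's rule the quotient is (-125*e^(-5*t))/(18); substituting t = 0 gives -125/18.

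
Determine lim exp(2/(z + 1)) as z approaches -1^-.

0

As z → -1⁻, 2/(z + 1) → −∞, so e^(2/(z + 1)) → 0.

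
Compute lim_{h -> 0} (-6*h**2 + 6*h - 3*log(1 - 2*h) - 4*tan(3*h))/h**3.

Substitution gives 0/0 (the numerator vanishes to order 3).
Expand each term to order h^3: the coefficient of h^3 in -3·ln(1 - 2h) is 8 and in -4·tan(3h) is -36.
Lower-order terms cancel with the polynomial part, so the numerator is (-28)·h^3 + o(h^3), and the limit is (-28)/(1) = -28.

-28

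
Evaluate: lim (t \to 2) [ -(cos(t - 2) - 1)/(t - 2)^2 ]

1/2

Direct substitution gives 0/0.
Apply L'Hôpital: lim (-sin(t - 2))/(4 - 2*t), still 0/0.
After 2 applications of L'Hôpital's rule the quotient is (-cos(t - 2))/(-2); substituting t = 2 gives 1/2.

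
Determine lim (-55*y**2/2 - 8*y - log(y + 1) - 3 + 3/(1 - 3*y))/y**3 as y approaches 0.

Substitution gives 0/0; apply L'Hôpital's rule 3 times.
After differentiating numerator and denominator 3 times the quotient is (486/(3*y - 1)^4 - 2/(y + 1)^3)/(6); at y = 0 this is 242/3.

242/3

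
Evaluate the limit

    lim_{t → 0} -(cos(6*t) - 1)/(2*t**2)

9

Direct substitution gives 0/0.
Apply L'Hôpital: lim (-6*sin(6*t))/(-4*t), still 0/0.
After 2 applications of L'Hôpital's rule the quotient is (-36*cos(6*t))/(-4); substituting t = 0 gives 9.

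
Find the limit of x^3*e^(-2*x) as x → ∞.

0

Write as x^3/e^{2x}, an ∞/∞ form.
Exponential growth dominates any polynomial, so repeated L'Hôpital (or the standard result) gives 0.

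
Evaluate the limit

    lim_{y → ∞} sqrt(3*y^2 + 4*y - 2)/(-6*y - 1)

For large |y|, √(3*y^2 + 4*y - 2) ≈ √3·|y| and the denominator ≈ -6y.
Since y → +∞, |y| = y, giving √3/(-6) = -√(3)/6.

-√(3)/6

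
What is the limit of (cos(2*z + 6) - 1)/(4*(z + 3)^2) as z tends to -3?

Direct substitution gives 0/0.
Apply L'Hôpital: lim (-2*sin(2*z + 6))/(8*z + 24), still 0/0.
After 2 applications of L'Hôpital's rule the quotient is (-4*cos(2*z + 6))/(8); substituting z = -3 gives -1/2.

-1/2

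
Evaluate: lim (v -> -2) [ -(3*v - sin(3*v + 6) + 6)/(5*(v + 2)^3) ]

Direct substitution gives 0/0.
Apply L'Hôpital: lim (3 - 3*cos(3*v + 6))/(-15*(v + 2)^2), still 0/0.
Apply L'Hôpital: lim (9*sin(3*v + 6))/(-30*v - 60), still 0/0.
After 3 applications of L'Hôpital's rule the quotient is (27*cos(3*v + 6))/(-30); substituting v = -2 gives -9/10.

-9/10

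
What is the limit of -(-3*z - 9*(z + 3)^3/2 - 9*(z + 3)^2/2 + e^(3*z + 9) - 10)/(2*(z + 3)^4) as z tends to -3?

Direct substitution gives 0/0.
Apply L'Hôpital: lim (-9*z - 27*(z + 3)^2/2 + 3*e^(3*z + 9) - 30)/(-8*(z + 3)^3), still 0/0.
Apply L'Hôpital: lim (-27*z + 9*e^(3*z + 9) - 90)/(-24*(z + 3)^2), still 0/0.
Apply L'Hôpital: lim (27*e^(3*z + 9) - 27)/(-48*z - 144), still 0/0.
After 4 applications of L'Hôpital's rule the quotient is (81*e^(3*z + 9))/(-48); substituting z = -3 gives -27/16.

-27/16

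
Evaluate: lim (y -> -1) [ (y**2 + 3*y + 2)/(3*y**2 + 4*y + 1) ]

-1/2

At y = -1 both the top and bottom vanish — a removable singularity. Factoring out (y + 1) from each leaves (y + 2)/(3*y + 1), which at y = -1 equals -1/2.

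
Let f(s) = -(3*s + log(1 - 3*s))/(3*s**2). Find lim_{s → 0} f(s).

3/2

Direct substitution gives 0/0.
Apply L'Hôpital: lim (3 - 3/(1 - 3*s))/(-6*s), still 0/0.
After 2 applications of L'Hôpital's rule the quotient is (-9/(1 - 3*s)^2)/(-6); substituting s = 0 gives 3/2.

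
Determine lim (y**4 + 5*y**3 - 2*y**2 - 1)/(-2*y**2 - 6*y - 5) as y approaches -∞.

-∞

The numerator has higher degree (4 > 2); the quotient behaves like (1/(-2))·y^2 for large |y|.
As y → −∞ this diverges to -∞.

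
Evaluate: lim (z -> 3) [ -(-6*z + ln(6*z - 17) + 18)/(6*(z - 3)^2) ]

3

Direct substitution gives 0/0.
Apply L'Hôpital: lim (-6 + 6/(6*z - 17))/(36 - 12*z), still 0/0.
After 2 applications of L'Hôpital's rule the quotient is (-36/(6*z - 17)^2)/(-12); substituting z = 3 gives 3.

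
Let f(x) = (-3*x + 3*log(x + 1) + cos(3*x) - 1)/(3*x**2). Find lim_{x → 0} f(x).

-2

Substitution gives 0/0 (the numerator vanishes to order 2).
Expand each term to order x^2: the coefficient of x^2 in cos(3x) is -9/2 and in 3·ln(1 + x) is -3/2.
Lower-order terms cancel with the polynomial part, so the numerator is (-6)·x^2 + o(x^2), and the limit is (-6)/(3) = -2.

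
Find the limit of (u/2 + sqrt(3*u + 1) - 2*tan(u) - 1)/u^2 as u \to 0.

Substitution gives 0/0; apply L'Hôpital's rule 2 times.
After differentiating numerator and denominator 2 times the quotient is (-4*tan(u)/cos(u)^2 - 9/(4*(3*u + 1)^(3/2)))/(2); at u = 0 this is -9/8.

-9/8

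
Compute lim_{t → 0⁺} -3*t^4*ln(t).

This is a 0·(−∞) form. Rewrite as -3·ln(t) / t^(−4) and apply L'Hôpital:
the derivative quotient is -3·(1/t) / (−4·t^(−5)) = (3/4)·t^4 → 0.

0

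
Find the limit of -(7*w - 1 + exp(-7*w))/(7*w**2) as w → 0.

Direct substitution gives 0/0.
Apply L'Hôpital: lim (7 - 7*e^(-7*w))/(-14*w), still 0/0.
After 2 applications of L'Hôpital's rule the quotient is (49*e^(-7*w))/(-14); substituting w = 0 gives -7/2.

-7/2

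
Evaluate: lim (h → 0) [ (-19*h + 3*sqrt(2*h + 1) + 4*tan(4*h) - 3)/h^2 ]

Substitution gives 0/0 (the numerator vanishes to order 2).
Expand each term to order h^2: the coefficient of h^2 in 3·√(1 + 2h) is -3/2 and in 4·tan(4h) is 0.
Lower-order terms cancel with the polynomial part, so the numerator is (-3/2)·h^2 + o(h^2), and the limit is (-3/2)/(1) = -3/2.

-3/2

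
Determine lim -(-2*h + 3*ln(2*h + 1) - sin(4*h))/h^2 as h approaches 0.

Substitution gives 0/0 (the numerator vanishes to order 2).
Expand each term to order h^2: the coefficient of h^2 in −sin(4h) is 0 and in 3·ln(1 + 2h) is -6.
Lower-order terms cancel with the polynomial part, so the numerator is (-6)·h^2 + o(h^2), and the limit is (-6)/(-1) = 6.

6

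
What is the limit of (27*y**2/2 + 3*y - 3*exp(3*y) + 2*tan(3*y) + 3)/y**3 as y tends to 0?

Substitution gives 0/0 (the numerator vanishes to order 3).
Expand each term to order y^3: the coefficient of y^3 in 2·tan(3y) is 18 and in -3·e^(3y) is -27/2.
Lower-order terms cancel with the polynomial part, so the numerator is (9/2)·y^3 + o(y^3), and the limit is (9/2)/(1) = 9/2.

9/2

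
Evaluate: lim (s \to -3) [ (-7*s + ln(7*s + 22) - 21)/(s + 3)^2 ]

Direct substitution gives 0/0.
Apply L'Hôpital: lim (-7 + 7/(7*s + 22))/(2*s + 6), still 0/0.
After 2 applications of L'Hôpital's rule the quotient is (-49/(7*s + 22)^2)/(2); substituting s = -3 gives -49/2.

-49/2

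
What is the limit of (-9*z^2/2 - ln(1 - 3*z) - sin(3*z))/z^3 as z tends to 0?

Substitution gives 0/0 (the numerator vanishes to order 3).
Expand each term to order z^3: the coefficient of z^3 in −sin(3z) is 9/2 and in −ln(1 - 3z) is 9.
Lower-order terms cancel with the polynomial part, so the numerator is (27/2)·z^3 + o(z^3), and the limit is (27/2)/(1) = 27/2.

27/2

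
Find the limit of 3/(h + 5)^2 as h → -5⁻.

As h → -5⁻, (h + 5) → 0⁻, so (h + 5)^2 → 0⁺ and 3/(h + 5)^2 → ∞.

∞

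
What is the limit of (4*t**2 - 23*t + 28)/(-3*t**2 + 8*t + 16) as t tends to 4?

-9/16

Direct substitution gives 0/0, so factor. Both numerator and denominator have (t - 4) as a factor.
After cancelling, the expression reduces to (4*t - 7)/(-3*t - 4).
Substituting t = 4 gives -9/16.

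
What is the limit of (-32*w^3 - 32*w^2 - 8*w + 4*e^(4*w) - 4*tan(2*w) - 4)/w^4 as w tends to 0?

Substitution gives 0/0 (the numerator vanishes to order 4).
Expand each term to order w^4: the coefficient of w^4 in 4·e^(4w) is 128/3 and in -4·tan(2w) is 0.
Lower-order terms cancel with the polynomial part, so the numerator is (128/3)·w^4 + o(w^4), and the limit is (128/3)/(1) = 128/3.

128/3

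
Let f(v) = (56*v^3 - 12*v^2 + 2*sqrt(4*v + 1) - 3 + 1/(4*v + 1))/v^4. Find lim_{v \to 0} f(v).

Substitution gives 0/0 (the numerator vanishes to order 4).
Expand each term to order v^4: the coefficient of v^4 in 2·√(1 + 4v) is -20 and in 1/(1 + 4v) is 256.
Lower-order terms cancel with the polynomial part, so the numerator is (236)·v^4 + o(v^4), and the limit is (236)/(1) = 236.

236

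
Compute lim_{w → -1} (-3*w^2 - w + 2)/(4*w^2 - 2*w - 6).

-1/2

Since w = -1 makes numerator and denominator zero, (w + 1) divides both.
Cancelling it gives (2 - 3*w)/(4*w - 6); now plug in w = -1 to get -1/2.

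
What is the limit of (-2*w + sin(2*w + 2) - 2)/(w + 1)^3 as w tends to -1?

Direct substitution gives 0/0.
Apply L'Hôpital: lim (2*cos(2*w + 2) - 2)/(3*(w + 1)^2), still 0/0.
Apply L'Hôpital: lim (-4*sin(2*w + 2))/(6*w + 6), still 0/0.
After 3 applications of L'Hôpital's rule the quotient is (-8*cos(2*w + 2))/(6); substituting w = -1 gives -4/3.

-4/3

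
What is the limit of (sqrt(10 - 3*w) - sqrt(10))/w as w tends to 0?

Substitution gives 0/0. Multiply numerator and denominator by the conjugate √(10 - 3w) + √10.
The numerator becomes (10 - 3w) − 10 = -3w, so the expression simplifies to -3/(√(10 - 3w) + √10).
Letting w → 0 gives -3/(2√10) = -3*√(10)/20.

-3*√(10)/20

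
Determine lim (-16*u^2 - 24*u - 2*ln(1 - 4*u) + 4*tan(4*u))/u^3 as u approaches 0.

128

Substitution gives 0/0; apply L'Hôpital's rule 3 times.
After differentiating numerator and denominator 3 times the quotient is (1536*tan(4*u)^2/cos(4*u)^2 + 512/cos(4*u)^2 - 256/(4*u - 1)^3)/(6); at u = 0 this is 128.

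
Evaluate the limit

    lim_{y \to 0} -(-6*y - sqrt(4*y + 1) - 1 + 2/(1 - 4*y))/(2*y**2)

Substitution gives 0/0; apply L'Hôpital's rule 2 times.
After differentiating numerator and denominator 2 times the quotient is (4/(4*y + 1)^(3/2) - 64/(4*y - 1)^3)/(-4); at y = 0 this is -17.

-17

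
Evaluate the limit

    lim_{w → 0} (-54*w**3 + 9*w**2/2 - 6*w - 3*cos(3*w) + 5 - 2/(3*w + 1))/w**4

Substitution gives 0/0; apply L'Hôpital's rule 4 times.
After differentiating numerator and denominator 4 times the quotient is (-243*cos(3*w) - 3888/(3*w + 1)^5)/(24); at w = 0 this is -1377/8.

-1377/8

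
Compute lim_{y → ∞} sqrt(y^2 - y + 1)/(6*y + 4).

For large |y|, √(y^2 - y + 1) ≈ √1·|y| and the denominator ≈ 6y.
Since y → +∞, |y| = y, giving √1/(6) = 1/6.

1/6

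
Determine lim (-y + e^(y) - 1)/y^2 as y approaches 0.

Direct substitution gives 0/0.
Apply L'Hôpital: lim (e^(y) - 1)/(2*y), still 0/0.
After 2 applications of L'Hôpital's rule the quotient is (e^(y))/(2); substituting y = 0 gives 1/2.

1/2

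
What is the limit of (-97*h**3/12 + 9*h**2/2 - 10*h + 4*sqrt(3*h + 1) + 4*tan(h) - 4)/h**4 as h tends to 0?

Substitution gives 0/0; apply L'Hôpital's rule 4 times.
After differentiating numerator and denominator 4 times the quotient is (96*tan(h)^3/cos(h)^2 + 64*tan(h)/cos(h)^2 - 1215/(4*(3*h + 1)^(7/2)))/(24); at h = 0 this is -405/32.

-405/32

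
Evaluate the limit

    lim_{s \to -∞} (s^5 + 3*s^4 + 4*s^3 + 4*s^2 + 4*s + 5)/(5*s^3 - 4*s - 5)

∞

The numerator has higher degree (5 > 3); the quotient behaves like (1/(5))·s^2 for large |s|.
As s → −∞ this diverges to ∞.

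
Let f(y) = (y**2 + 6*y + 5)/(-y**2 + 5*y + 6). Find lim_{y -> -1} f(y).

4/7

Direct substitution gives 0/0, so factor. Both numerator and denominator have (y + 1) as a factor.
After cancelling, the expression reduces to (y + 5)/(6 - y).
Substituting y = -1 gives 4/7.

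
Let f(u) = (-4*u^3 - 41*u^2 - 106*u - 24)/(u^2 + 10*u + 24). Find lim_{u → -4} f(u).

Direct substitution gives 0/0, so factor. Both numerator and denominator have (u + 4) as a factor.
After cancelling, the expression reduces to (-4*u^2 - 25*u - 6)/(u + 6).
Substituting u = -4 gives 15.

15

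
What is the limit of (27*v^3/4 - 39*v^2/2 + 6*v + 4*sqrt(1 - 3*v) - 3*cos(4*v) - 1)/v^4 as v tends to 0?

Substitution gives 0/0 (the numerator vanishes to order 4).
Expand each term to order v^4: the coefficient of v^4 in -3·cos(4v) is -32 and in 4·√(1 - 3v) is -405/32.
Lower-order terms cancel with the polynomial part, so the numerator is (-1429/32)·v^4 + o(v^4), and the limit is (-1429/32)/(1) = -1429/32.

-1429/32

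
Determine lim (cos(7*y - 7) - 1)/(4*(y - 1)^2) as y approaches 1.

Direct substitution gives 0/0.
Apply L'Hôpital: lim (-7*sin(7*y - 7))/(8*y - 8), still 0/0.
After 2 applications of L'Hôpital's rule the quotient is (-49*cos(7*y - 7))/(8); substituting y = 1 gives -49/8.

-49/8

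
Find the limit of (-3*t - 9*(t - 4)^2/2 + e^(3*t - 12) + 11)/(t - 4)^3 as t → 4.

9/2

Direct substitution gives 0/0.
Apply L'Hôpital: lim (-9*t + 3*e^(3*t - 12) + 33)/(3*(t - 4)^2), still 0/0.
Apply L'Hôpital: lim (9*e^(3*t - 12) - 9)/(6*t - 24), still 0/0.
After 3 applications of L'Hôpital's rule the quotient is (27*e^(3*t - 12))/(6); substituting t = 4 gives 9/2.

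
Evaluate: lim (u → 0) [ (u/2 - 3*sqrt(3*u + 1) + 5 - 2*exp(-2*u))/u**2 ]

Substitution gives 0/0 (the numerator vanishes to order 2).
Expand each term to order u^2: the coefficient of u^2 in -3·√(1 + 3u) is 27/8 and in -2·e^(-2u) is -4.
Lower-order terms cancel with the polynomial part, so the numerator is (-5/8)·u^2 + o(u^2), and the limit is (-5/8)/(1) = -5/8.

-5/8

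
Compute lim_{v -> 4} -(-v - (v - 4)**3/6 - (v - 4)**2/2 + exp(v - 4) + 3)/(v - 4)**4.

-1/24

Direct substitution gives 0/0.
Apply L'Hôpital: lim (-v - (v - 4)^2/2 + e^(v - 4) + 3)/(-4*(v - 4)^3), still 0/0.
Apply L'Hôpital: lim (-v + e^(v - 4) + 3)/(-12*(v - 4)^2), still 0/0.
Apply L'Hôpital: lim (e^(v - 4) - 1)/(96 - 24*v), still 0/0.
After 4 applications of L'Hôpital's rule the quotient is (e^(v - 4))/(-24); substituting v = 4 gives -1/24.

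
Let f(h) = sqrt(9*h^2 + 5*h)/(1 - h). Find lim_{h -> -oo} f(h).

For large |h|, √(9*h^2 + 5*h) ≈ √9·|h| and the denominator ≈ -h.
Since h → −∞, |h| = −h, giving −√9/(-1) = 3.

3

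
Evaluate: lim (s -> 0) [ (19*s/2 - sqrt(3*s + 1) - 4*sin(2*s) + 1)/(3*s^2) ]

Substitution gives 0/0 (the numerator vanishes to order 2).
Expand each term to order s^2: the coefficient of s^2 in −√(1 + 3s) is 9/8 and in -4·sin(2s) is 0.
Lower-order terms cancel with the polynomial part, so the numerator is (9/8)·s^2 + o(s^2), and the limit is (9/8)/(3) = 3/8.

3/8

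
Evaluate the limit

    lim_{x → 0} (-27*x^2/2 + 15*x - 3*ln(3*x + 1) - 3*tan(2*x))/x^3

Substitution gives 0/0 (the numerator vanishes to order 3).
Expand each term to order x^3: the coefficient of x^3 in -3·ln(1 + 3x) is -27 and in -3·tan(2x) is -8.
Lower-order terms cancel with the polynomial part, so the numerator is (-35)·x^3 + o(x^3), and the limit is (-35)/(1) = -35.

-35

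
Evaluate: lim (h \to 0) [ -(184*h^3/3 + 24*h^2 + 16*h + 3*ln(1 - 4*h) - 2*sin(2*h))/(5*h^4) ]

192/5

Substitution gives 0/0 (the numerator vanishes to order 4).
Expand each term to order h^4: the coefficient of h^4 in 3·ln(1 - 4h) is -192 and in -2·sin(2h) is 0.
Lower-order terms cancel with the polynomial part, so the numerator is (-192)·h^4 + o(h^4), and the limit is (-192)/(-5) = 192/5.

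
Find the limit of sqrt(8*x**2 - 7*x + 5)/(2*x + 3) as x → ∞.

For large |x|, √(8*x^2 - 7*x + 5) ≈ √8·|x| and the denominator ≈ 2x.
Since x → +∞, |x| = x, giving √8/(2) = √(2).

√(2)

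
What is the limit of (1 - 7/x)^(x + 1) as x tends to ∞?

e^(-7)

The base → 1 and the exponent → ∞: a 1^∞ form.
Take logarithms: (x + 1)·ln(1 - 7/x). Since ln(1+u) ~ u for small u, this behaves like (x)·(-7/x) → -7.
So the limit is e^(-7).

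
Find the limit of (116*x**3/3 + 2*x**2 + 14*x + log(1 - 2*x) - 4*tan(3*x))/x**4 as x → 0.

Substitution gives 0/0 (the numerator vanishes to order 4).
Expand each term to order x^4: the coefficient of x^4 in -4·tan(3x) is 0 and in ln(1 - 2x) is -4.
Lower-order terms cancel with the polynomial part, so the numerator is (-4)·x^4 + o(x^4), and the limit is (-4)/(1) = -4.

-4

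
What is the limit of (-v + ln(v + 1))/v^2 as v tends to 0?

Direct substitution gives 0/0.
Apply L'Hôpital: lim (-1 + 1/(v + 1))/(2*v), still 0/0.
After 2 applications of L'Hôpital's rule the quotient is (-1/(v + 1)^2)/(2); substituting v = 0 gives -1/2.

-1/2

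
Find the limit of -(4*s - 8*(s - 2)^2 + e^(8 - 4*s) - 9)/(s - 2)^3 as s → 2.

32/3

Direct substitution gives 0/0.
Apply L'Hôpital: lim (-16*s - 4*e^(8 - 4*s) + 36)/(-3*(s - 2)^2), still 0/0.
Apply L'Hôpital: lim (16*e^(8 - 4*s) - 16)/(12 - 6*s), still 0/0.
After 3 applications of L'Hôpital's rule the quotient is (-64*e^(8 - 4*s))/(-6); substituting s = 2 gives 32/3.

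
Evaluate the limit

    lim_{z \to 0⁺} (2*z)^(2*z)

Base → 0⁺ and exponent → 0⁺: a 0^0 form.
Take logs: 2z·ln(2z). This is 0·(−∞); rewriting as ln(2z)/(1/(2z)) and applying L'Hôpital gives 0.
Hence the limit is e^0 = 1.

1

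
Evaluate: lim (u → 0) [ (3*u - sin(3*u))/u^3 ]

Direct substitution gives 0/0.
Apply L'Hôpital: lim (3 - 3*cos(3*u))/(3*u^2), still 0/0.
Apply L'Hôpital: lim (9*sin(3*u))/(6*u), still 0/0.
After 3 applications of L'Hôpital's rule the quotient is (27*cos(3*u))/(6); substituting u = 0 gives 9/2.

9/2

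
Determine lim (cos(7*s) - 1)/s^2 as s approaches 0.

Direct substitution gives 0/0.
Apply L'Hôpital: lim (-7*sin(7*s))/(2*s), still 0/0.
After 2 applications of L'Hôpital's rule the quotient is (-49*cos(7*s))/(2); substituting s = 0 gives -49/2.

-49/2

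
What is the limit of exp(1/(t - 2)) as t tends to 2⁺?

∞

As t → 2⁺, 1/(t - 2) → +∞, so e^(1/(t - 2)) → ∞.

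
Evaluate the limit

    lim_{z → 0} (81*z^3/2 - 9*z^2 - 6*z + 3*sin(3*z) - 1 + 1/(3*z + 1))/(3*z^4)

Substitution gives 0/0; apply L'Hôpital's rule 4 times.
After differentiating numerator and denominator 4 times the quotient is (243*sin(3*z) + 1944/(3*z + 1)^5)/(72); at z = 0 this is 27.

27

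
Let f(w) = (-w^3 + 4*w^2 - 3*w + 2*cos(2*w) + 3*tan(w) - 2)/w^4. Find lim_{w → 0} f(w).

4/3

Substitution gives 0/0 (the numerator vanishes to order 4).
Expand each term to order w^4: the coefficient of w^4 in 3·tan(w) is 0 and in 2·cos(2w) is 4/3.
Lower-order terms cancel with the polynomial part, so the numerator is (4/3)·w^4 + o(w^4), and the limit is (4/3)/(1) = 4/3.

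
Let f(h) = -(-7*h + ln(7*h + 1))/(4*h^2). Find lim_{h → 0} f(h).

49/8

Direct substitution gives 0/0.
Apply L'Hôpital: lim (-7 + 7/(7*h + 1))/(-8*h), still 0/0.
After 2 applications of L'Hôpital's rule the quotient is (-49/(7*h + 1)^2)/(-8); substituting h = 0 gives 49/8.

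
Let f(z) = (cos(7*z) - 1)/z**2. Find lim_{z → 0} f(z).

-49/2

Direct substitution gives 0/0.
Apply L'Hôpital: lim (-7*sin(7*z))/(2*z), still 0/0.
After 2 applications of L'Hôpital's rule the quotient is (-49*cos(7*z))/(2); substituting z = 0 gives -49/2.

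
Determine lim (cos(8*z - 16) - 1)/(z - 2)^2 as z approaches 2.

-32

Direct substitution gives 0/0.
Apply L'Hôpital: lim (-8*sin(8*z - 16))/(2*z - 4), still 0/0.
After 2 applications of L'Hôpital's rule the quotient is (-64*cos(8*z - 16))/(2); substituting z = 2 gives -32.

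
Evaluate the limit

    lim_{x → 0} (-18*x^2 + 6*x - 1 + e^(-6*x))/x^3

-36

Direct substitution gives 0/0.
Apply L'Hôpital: lim (-36*x + 6 - 6*e^(-6*x))/(3*x^2), still 0/0.
Apply L'Hôpital: lim (-36 + 36*e^(-6*x))/(6*x), still 0/0.
After 3 applications of L'Hôpital's rule the quotient is (-216*e^(-6*x))/(6); substituting x = 0 gives -36.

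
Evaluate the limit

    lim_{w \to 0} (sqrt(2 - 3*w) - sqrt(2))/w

A 0/0 form; rationalise with √(2 - 3w) + √2. This collapses the numerator to -3w, leaving -3/(√(2 - 3w) + √2) → -3/(2√2) = -3*√(2)/4.

-3*√(2)/4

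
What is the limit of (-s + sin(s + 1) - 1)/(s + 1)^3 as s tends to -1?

Direct substitution gives 0/0.
Apply L'Hôpital: lim (cos(s + 1) - 1)/(3*(s + 1)^2), still 0/0.
Apply L'Hôpital: lim (-sin(s + 1))/(6*s + 6), still 0/0.
After 3 applications of L'Hôpital's rule the quotient is (-cos(s + 1))/(6); substituting s = -1 gives -1/6.

-1/6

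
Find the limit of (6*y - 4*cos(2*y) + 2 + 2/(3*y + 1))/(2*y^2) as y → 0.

13

Substitution gives 0/0 (the numerator vanishes to order 2).
Expand each term to order y^2: the coefficient of y^2 in 2·1/(1 + 3y) is 18 and in -4·cos(2y) is 8.
Lower-order terms cancel with the polynomial part, so the numerator is (26)·y^2 + o(y^2), and the limit is (26)/(2) = 13.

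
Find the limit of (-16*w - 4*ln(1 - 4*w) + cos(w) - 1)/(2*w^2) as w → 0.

63/4

Substitution gives 0/0; apply L'Hôpital's rule 2 times.
After differentiating numerator and denominator 2 times the quotient is (-cos(w) + 64/(4*w - 1)^2)/(4); at w = 0 this is 63/4.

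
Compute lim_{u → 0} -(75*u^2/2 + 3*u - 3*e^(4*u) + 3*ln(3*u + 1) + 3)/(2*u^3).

5/2

Substitution gives 0/0; apply L'Hôpital's rule 3 times.
After differentiating numerator and denominator 3 times the quotient is (-192*e^(4*u) + 162/(3*u + 1)^3)/(-12); at u = 0 this is 5/2.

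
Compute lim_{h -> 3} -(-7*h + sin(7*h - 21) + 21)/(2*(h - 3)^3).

343/12

Direct substitution gives 0/0.
Apply L'Hôpital: lim (7*cos(7*h - 21) - 7)/(-6*(h - 3)^2), still 0/0.
Apply L'Hôpital: lim (-49*sin(7*h - 21))/(36 - 12*h), still 0/0.
After 3 applications of L'Hôpital's rule the quotient is (-343*cos(7*h - 21))/(-12); substituting h = 3 gives 343/12.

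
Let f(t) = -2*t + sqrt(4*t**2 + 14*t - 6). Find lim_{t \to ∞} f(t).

An ∞ − ∞ form. Rationalising with the conjugate, the difference becomes (14t - 6) / (√(4*t^2 + 14*t - 6) + 2t).
For large t the denominator behaves like 2·2t, so the quotient tends to 14/4 = 7/2.

7/2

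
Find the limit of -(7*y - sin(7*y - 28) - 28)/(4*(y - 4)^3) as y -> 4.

Direct substitution gives 0/0.
Apply L'Hôpital: lim (7 - 7*cos(7*y - 28))/(-12*(y - 4)^2), still 0/0.
Apply L'Hôpital: lim (49*sin(7*y - 28))/(96 - 24*y), still 0/0.
After 3 applications of L'Hôpital's rule the quotient is (343*cos(7*y - 28))/(-24); substituting y = 4 gives -343/24.

-343/24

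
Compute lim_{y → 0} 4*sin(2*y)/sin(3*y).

8/3

Substitution gives 0/0.
Divide numerator and denominator by y: sin(2y)/y → 2 and sin(3y)/y → 3, so the limit is 4·2/3 = 8/3.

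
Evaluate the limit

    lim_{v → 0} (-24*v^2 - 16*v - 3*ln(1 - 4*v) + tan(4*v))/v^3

256/3

Substitution gives 0/0 (the numerator vanishes to order 3).
Expand each term to order v^3: the coefficient of v^3 in -3·ln(1 - 4v) is 64 and in tan(4v) is 64/3.
Lower-order terms cancel with the polynomial part, so the numerator is (256/3)·v^3 + o(v^3), and the limit is (256/3)/(1) = 256/3.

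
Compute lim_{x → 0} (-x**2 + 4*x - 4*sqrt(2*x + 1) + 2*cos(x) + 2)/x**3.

-2

Substitution gives 0/0 (the numerator vanishes to order 3).
Expand each term to order x^3: the coefficient of x^3 in 2·cos(x) is 0 and in -4·√(1 + 2x) is -2.
Lower-order terms cancel with the polynomial part, so the numerator is (-2)·x^3 + o(x^3), and the limit is (-2)/(1) = -2.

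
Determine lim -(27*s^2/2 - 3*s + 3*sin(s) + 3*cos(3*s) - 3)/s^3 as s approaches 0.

1/2

Substitution gives 0/0; apply L'Hôpital's rule 3 times.
After differentiating numerator and denominator 3 times the quotient is (81*sin(3*s) - 3*cos(s))/(-6); at s = 0 this is 1/2.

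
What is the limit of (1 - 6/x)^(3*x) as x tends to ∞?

The base → 1 and the exponent → ∞: a 1^∞ form.
Take logarithms: (3x)·ln(1 - 6/x). Since ln(1+u) ~ u for small u, this behaves like (3x)·(-6/x) → -18.
So the limit is e^(-18).

e^(-18)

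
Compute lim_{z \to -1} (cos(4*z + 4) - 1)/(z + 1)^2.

Direct substitution gives 0/0.
Apply L'Hôpital: lim (-4*sin(4*z + 4))/(2*z + 2), still 0/0.
After 2 applications of L'Hôpital's rule the quotient is (-16*cos(4*z + 4))/(2); substituting z = -1 gives -8.

-8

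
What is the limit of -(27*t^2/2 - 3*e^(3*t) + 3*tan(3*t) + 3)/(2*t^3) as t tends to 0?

-27/4

Substitution gives 0/0; apply L'Hôpital's rule 3 times.
After differentiating numerator and denominator 3 times the quotient is (-81*e^(3*t) + 486*tan(3*t)^4 + 648*tan(3*t)^2 + 162)/(-12); at t = 0 this is -27/4.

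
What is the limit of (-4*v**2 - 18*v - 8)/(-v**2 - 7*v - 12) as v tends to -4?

14

Since v = -4 makes numerator and denominator zero, (v + 4) divides both.
Cancelling it gives (-4*v - 2)/(-v - 3); now plug in v = -4 to get 14.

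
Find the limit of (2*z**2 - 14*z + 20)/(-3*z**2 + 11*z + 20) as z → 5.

Direct substitution gives 0/0, so factor. Both numerator and denominator have (z - 5) as a factor.
After cancelling, the expression reduces to (2*z - 4)/(-3*z - 4).
Substituting z = 5 gives -6/19.

-6/19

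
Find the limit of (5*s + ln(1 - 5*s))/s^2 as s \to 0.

Direct substitution gives 0/0.
Apply L'Hôpital: lim (5 - 5/(1 - 5*s))/(2*s), still 0/0.
After 2 applications of L'Hôpital's rule the quotient is (-25/(1 - 5*s)^2)/(2); substituting s = 0 gives -25/2.

-25/2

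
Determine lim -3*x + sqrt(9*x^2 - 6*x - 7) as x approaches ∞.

-1

An ∞ − ∞ form. Rationalising with the conjugate, the difference becomes (-6x - 7) / (√(9*x^2 - 6*x - 7) + 3x).
For large x the denominator behaves like 2·3x, so the quotient tends to -6/6 = -1.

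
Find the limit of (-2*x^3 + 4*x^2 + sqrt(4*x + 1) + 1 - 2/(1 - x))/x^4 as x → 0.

-12

Substitution gives 0/0; apply L'Hôpital's rule 4 times.
After differentiating numerator and denominator 4 times the quotient is (-240/(4*x + 1)^(7/2) + 48/(x - 1)^5)/(24); at x = 0 this is -12.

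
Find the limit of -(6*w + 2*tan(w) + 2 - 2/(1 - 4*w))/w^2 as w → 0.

Substitution gives 0/0 (the numerator vanishes to order 2).
Expand each term to order w^2: the coefficient of w^2 in 2·tan(w) is 0 and in -2·1/(1 - 4w) is -32.
Lower-order terms cancel with the polynomial part, so the numerator is (-32)·w^2 + o(w^2), and the limit is (-32)/(-1) = 32.

32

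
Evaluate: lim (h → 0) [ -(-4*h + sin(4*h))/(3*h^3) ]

Direct substitution gives 0/0.
Apply L'Hôpital: lim (4*cos(4*h) - 4)/(-9*h^2), still 0/0.
Apply L'Hôpital: lim (-16*sin(4*h))/(-18*h), still 0/0.
After 3 applications of L'Hôpital's rule the quotient is (-64*cos(4*h))/(-18); substituting h = 0 gives 32/9.

32/9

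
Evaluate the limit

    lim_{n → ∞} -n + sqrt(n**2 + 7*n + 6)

This has the form ∞ − ∞. Multiply and divide by the conjugate √(n^2 + 7*n + 6) + n.
That gives (7n + 6) / (√(n^2 + 7*n + 6) + n).
Divide numerator and denominator by n: the limit is 7/(2·1) = 7/2.

7/2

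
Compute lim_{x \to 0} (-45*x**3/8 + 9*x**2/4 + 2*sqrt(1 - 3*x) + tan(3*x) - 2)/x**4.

Substitution gives 0/0; apply L'Hôpital's rule 4 times.
After differentiating numerator and denominator 4 times the quotient is (1944*tan(3*x)^3/cos(3*x)^2 + 1296*tan(3*x)/cos(3*x)^2 - 1215/(8*(1 - 3*x)^(7/2)))/(24); at x = 0 this is -405/64.

-405/64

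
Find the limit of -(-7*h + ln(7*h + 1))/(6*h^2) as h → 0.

Direct substitution gives 0/0.
Apply L'Hôpital: lim (-7 + 7/(7*h + 1))/(-12*h), still 0/0.
After 2 applications of L'Hôpital's rule the quotient is (-49/(7*h + 1)^2)/(-12); substituting h = 0 gives 49/12.

49/12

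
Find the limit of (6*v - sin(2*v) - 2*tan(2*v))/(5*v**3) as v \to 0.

Substitution gives 0/0; apply L'Hôpital's rule 3 times.
After differentiating numerator and denominator 3 times the quotient is (8*cos(2*v) - 96*tan(2*v)^4 - 128*tan(2*v)^2 - 32)/(30); at v = 0 this is -4/5.

-4/5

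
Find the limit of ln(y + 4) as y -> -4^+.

-∞

As y → -4⁺, y + 4 → 0⁺ and ln(y + 4) → −∞.
Multiplying by 1 gives -∞.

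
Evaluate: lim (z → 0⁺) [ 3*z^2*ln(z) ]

0

This is a 0·(−∞) form. Rewrite as 3·ln(z) / z^(−2) and apply L'Hôpital:
the derivative quotient is 3·(1/z) / (−2·z^(−3)) = (-3/2)·z^2 → 0.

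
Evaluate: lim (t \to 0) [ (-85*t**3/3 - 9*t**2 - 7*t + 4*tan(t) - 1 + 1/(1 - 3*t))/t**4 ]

Substitution gives 0/0; apply L'Hôpital's rule 4 times.
After differentiating numerator and denominator 4 times the quotient is (96*tan(t)^3/cos(t)^2 + 64*tan(t)/cos(t)^2 - 1944/(3*t - 1)^5)/(24); at t = 0 this is 81.

81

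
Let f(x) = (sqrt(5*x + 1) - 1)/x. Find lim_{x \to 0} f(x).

A 0/0 form; rationalise with √(1 + 5x) + √1. This collapses the numerator to 5x, leaving 5/(√(1 + 5x) + √1) → 5/(2√1) = 5/2.

5/2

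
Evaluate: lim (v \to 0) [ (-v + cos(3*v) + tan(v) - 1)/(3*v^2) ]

-3/2

Substitution gives 0/0; apply L'Hôpital's rule 2 times.
After differentiating numerator and denominator 2 times the quotient is (-9*cos(3*v) + 2*tan(v)/cos(v)^2)/(6); at v = 0 this is -3/2.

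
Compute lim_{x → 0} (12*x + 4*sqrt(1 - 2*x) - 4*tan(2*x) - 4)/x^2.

Substitution gives 0/0 (the numerator vanishes to order 2).
Expand each term to order x^2: the coefficient of x^2 in 4·√(1 - 2x) is -2 and in -4·tan(2x) is 0.
Lower-order terms cancel with the polynomial part, so the numerator is (-2)·x^2 + o(x^2), and the limit is (-2)/(1) = -2.

-2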